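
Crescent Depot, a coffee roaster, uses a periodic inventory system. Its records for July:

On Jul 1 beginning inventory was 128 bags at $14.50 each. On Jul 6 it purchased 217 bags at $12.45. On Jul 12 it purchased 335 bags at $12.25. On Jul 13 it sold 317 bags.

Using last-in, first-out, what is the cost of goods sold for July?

Jul 13, 317 sold [LIFO — newest first]: 317 @ $12.25 = $3,883.25
Ending inventory: 128 @ $14.50 + 217 @ $12.45 + 18 @ $12.25 = $4,778.15

COGS = $3,883.25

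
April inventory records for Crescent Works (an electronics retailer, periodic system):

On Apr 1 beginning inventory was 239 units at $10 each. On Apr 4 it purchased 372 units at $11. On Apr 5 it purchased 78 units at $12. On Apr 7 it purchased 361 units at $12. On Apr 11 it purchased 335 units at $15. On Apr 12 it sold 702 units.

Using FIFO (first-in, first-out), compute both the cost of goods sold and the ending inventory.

Apr 12, 702 sold [FIFO — oldest first]: 239 @ $10 + 372 @ $11 + 78 @ $12 + 13 @ $12 = $7,574
Ending inventory: 348 @ $12 + 335 @ $15 = $9,201
Check: goods available $16,775 = COGS $7,574 + ending $9,201

COGS = $7,574; ending inventory = $9,201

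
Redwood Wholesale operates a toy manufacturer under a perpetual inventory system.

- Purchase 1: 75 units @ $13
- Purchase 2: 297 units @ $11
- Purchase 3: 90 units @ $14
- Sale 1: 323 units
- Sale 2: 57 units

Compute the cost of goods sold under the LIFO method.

COGS = $4,450

Sale 1 (323) [LIFO — newest first]: 90 @ $14 + 233 @ $11 = $3,823
Sale 2 (57) [LIFO — newest first]: 57 @ $11 = $627
Total COGS = $3,823 + $627 = $4,450
Ending inventory: 75 @ $13 + 7 @ $11 = $1,052
Check: goods available $5,502 = COGS $4,450 + ending $1,052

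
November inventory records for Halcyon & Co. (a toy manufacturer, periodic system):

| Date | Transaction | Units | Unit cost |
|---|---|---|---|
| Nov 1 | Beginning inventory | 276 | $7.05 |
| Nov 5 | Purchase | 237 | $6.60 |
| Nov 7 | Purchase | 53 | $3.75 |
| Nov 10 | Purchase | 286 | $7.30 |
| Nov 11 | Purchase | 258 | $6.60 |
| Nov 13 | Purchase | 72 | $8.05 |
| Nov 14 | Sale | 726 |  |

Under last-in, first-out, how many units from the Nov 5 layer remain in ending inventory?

180

Nov 14, 726 sold [LIFO — newest first]: 72 @ $8.05 + 258 @ $6.60 + 286 @ $7.30 + 53 @ $3.75 + 57 @ $6.60 = $4,945.15
Ending inventory: 276 @ $7.05 + 180 @ $6.60 = $3,133.80
Check: goods available $8,078.95 = COGS $4,945.15 + ending $3,133.80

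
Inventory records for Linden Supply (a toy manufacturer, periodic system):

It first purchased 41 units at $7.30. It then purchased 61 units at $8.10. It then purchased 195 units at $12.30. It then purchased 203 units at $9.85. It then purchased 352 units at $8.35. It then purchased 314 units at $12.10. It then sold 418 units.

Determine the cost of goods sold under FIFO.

COGS = $4,383.75

Sale 1 (418) [FIFO — oldest first]: 41 @ $7.30 + 61 @ $8.10 + 195 @ $12.30 + 121 @ $9.85 = $4,383.75
Ending inventory: 82 @ $9.85 + 352 @ $8.35 + 314 @ $12.10 = $7,546.30
Check: goods available $11,930.05 = COGS $4,383.75 + ending $7,546.30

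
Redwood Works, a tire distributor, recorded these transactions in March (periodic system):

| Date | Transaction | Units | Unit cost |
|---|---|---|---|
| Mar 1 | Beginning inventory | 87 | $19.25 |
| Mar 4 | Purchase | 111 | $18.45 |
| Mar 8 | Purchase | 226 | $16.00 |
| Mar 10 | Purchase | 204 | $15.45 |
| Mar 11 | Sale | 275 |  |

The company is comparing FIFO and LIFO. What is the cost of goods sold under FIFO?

COGS = $4,954.70

FIFO COGS: 87 @ $19.25 + 111 @ $18.45 + 77 @ $16.00 = $4,954.70
LIFO COGS: 204 @ $15.45 + 71 @ $16.00 = $4,287.80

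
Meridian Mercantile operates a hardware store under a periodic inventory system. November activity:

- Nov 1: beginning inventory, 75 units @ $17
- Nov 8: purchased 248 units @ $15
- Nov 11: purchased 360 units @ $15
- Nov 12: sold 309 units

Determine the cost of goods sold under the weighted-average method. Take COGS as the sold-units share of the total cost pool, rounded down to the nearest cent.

COGS = $4,702.86

Nov 12, sell 309: 309/683 × $10,395.00 → $4,702.86
Ending inventory (cost pool remaining) = $5,692.14
Check: goods available $10,395.00 = COGS $4,702.86 + ending $5,692.14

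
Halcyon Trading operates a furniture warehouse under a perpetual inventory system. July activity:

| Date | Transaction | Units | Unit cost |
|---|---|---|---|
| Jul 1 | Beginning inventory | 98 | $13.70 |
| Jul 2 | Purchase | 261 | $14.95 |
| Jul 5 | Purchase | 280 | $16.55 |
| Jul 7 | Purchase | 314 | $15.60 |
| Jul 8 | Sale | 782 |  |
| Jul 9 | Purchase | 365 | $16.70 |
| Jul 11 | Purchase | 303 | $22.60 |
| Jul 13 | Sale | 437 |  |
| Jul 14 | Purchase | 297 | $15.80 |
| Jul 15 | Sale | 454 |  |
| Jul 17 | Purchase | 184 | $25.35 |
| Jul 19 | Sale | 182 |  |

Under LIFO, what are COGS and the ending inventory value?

Jul 8, 782 sold [LIFO — newest first]: 314 @ $15.60 + 280 @ $16.55 + 188 @ $14.95 = $12,343.00
Jul 13, 437 sold [LIFO — newest first]: 303 @ $22.60 + 134 @ $16.70 = $9,085.60
Jul 15, 454 sold [LIFO — newest first]: 297 @ $15.80 + 157 @ $16.70 = $7,314.50
Jul 19, 182 sold [LIFO — newest first]: 182 @ $25.35 = $4,613.70
Total COGS = $12,343.00 + $9,085.60 + $7,314.50 + $4,613.70 = $33,356.80
Ending inventory: 98 @ $13.70 + 73 @ $14.95 + 74 @ $16.70 + 2 @ $25.35 = $3,720.45

COGS = $33,356.80; ending inventory = $3,720.45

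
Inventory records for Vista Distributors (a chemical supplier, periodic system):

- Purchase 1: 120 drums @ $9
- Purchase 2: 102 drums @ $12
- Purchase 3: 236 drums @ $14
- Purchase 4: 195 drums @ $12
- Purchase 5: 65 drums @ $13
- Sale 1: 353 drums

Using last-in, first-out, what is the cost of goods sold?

Sale 1 (353) [LIFO — newest first]: 65 @ $13 + 195 @ $12 + 93 @ $14 = $4,487
Ending inventory: 120 @ $9 + 102 @ $12 + 143 @ $14 = $4,306

COGS = $4,487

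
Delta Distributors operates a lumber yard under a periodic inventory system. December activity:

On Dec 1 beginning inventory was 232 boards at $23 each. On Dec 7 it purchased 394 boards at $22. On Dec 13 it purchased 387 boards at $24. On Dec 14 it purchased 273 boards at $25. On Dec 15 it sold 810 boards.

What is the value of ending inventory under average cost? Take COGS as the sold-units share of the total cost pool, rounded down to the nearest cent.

Dec 15, sell 810: 810/1286 × $30,117.00 → $18,969.49
Ending inventory (cost pool remaining) = $11,147.51

Ending inventory = $11,147.51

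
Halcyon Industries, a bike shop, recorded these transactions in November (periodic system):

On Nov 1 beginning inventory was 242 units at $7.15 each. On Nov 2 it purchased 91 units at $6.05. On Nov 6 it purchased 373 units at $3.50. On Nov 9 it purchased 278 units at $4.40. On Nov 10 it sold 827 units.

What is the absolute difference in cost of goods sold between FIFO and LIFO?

$431.75

FIFO COGS: 242 @ $7.15 + 91 @ $6.05 + 373 @ $3.50 + 121 @ $4.40 = $4,118.75
LIFO COGS: 278 @ $4.40 + 373 @ $3.50 + 91 @ $6.05 + 85 @ $7.15 = $3,687.00
Difference = |$4,118.75 − $3,687.00| = $431.75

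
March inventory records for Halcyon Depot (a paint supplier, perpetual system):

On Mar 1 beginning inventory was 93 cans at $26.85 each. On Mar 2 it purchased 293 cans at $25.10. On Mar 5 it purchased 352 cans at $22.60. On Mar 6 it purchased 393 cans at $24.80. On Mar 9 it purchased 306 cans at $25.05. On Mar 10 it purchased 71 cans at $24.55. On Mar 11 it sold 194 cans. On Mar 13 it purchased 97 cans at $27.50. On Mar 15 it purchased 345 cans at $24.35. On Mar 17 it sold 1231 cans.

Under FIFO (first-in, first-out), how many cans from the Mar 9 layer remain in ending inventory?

Mar 11, 194 sold [FIFO — oldest first]: 93 @ $26.85 + 101 @ $25.10 = $5,032.15
Mar 17, 1231 sold [FIFO — oldest first]: 192 @ $25.10 + 352 @ $22.60 + 393 @ $24.80 + 294 @ $25.05 = $29,885.50
Total COGS = $5,032.15 + $29,885.50 = $34,917.65
Ending inventory: 12 @ $25.05 + 71 @ $24.55 + 97 @ $27.50 + 345 @ $24.35 = $13,111.90
Check: goods available $48,029.55 = COGS $34,917.65 + ending $13,111.90

12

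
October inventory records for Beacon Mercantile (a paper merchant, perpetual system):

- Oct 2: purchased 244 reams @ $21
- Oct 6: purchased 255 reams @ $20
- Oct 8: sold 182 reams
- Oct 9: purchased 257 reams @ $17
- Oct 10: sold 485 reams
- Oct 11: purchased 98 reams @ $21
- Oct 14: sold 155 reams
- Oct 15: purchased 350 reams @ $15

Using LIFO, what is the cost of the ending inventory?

Ending inventory = $5,922

Oct 8, 182 sold [LIFO — newest first]: 182 @ $20 = $3,640
Oct 10, 485 sold [LIFO — newest first]: 257 @ $17 + 73 @ $20 + 155 @ $21 = $9,084
Oct 14, 155 sold [LIFO — newest first]: 98 @ $21 + 57 @ $21 = $3,255
Total COGS = $3,640 + $9,084 + $3,255 = $15,979
Ending inventory: 32 @ $21 + 350 @ $15 = $5,922
Check: goods available $21,901 = COGS $15,979 + ending $5,922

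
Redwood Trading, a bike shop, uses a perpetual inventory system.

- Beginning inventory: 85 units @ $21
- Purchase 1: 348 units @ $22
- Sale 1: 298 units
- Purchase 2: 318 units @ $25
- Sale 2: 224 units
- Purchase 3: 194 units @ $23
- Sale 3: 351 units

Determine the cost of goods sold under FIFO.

Sale 1 (298) [FIFO — oldest first]: 85 @ $21 + 213 @ $22 = $6,471
Sale 2 (224) [FIFO — oldest first]: 135 @ $22 + 89 @ $25 = $5,195
Sale 3 (351) [FIFO — oldest first]: 229 @ $25 + 122 @ $23 = $8,531
Total COGS = $6,471 + $5,195 + $8,531 = $20,197
Ending inventory: 72 @ $23 = $1,656
Check: goods available $21,853 = COGS $20,197 + ending $1,656

COGS = $20,197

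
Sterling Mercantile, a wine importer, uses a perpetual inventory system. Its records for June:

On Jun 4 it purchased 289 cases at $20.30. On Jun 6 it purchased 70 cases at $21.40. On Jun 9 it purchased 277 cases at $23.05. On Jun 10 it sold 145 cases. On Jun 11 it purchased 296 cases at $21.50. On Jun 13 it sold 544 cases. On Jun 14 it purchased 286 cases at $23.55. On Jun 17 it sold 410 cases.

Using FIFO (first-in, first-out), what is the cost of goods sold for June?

COGS = $24,046.40

Jun 10, 145 sold [FIFO — oldest first]: 145 @ $20.30 = $2,943.50
Jun 13, 544 sold [FIFO — oldest first]: 144 @ $20.30 + 70 @ $21.40 + 277 @ $23.05 + 53 @ $21.50 = $11,945.55
Jun 17, 410 sold [FIFO — oldest first]: 243 @ $21.50 + 167 @ $23.55 = $9,157.35
Total COGS = $2,943.50 + $11,945.55 + $9,157.35 = $24,046.40
Ending inventory: 119 @ $23.55 = $2,802.45
Check: goods available $26,848.85 = COGS $24,046.40 + ending $2,802.45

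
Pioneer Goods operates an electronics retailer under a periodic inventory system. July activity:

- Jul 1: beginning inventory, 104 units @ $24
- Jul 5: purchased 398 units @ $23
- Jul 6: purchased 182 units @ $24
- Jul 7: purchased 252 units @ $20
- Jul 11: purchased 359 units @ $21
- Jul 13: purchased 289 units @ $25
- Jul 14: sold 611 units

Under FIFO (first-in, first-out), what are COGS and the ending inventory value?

COGS = $14,266; ending inventory = $21,556

Jul 14, 611 sold [FIFO — oldest first]: 104 @ $24 + 398 @ $23 + 109 @ $24 = $14,266
Ending inventory: 73 @ $24 + 252 @ $20 + 359 @ $21 + 289 @ $25 = $21,556
Check: goods available $35,822 = COGS $14,266 + ending $21,556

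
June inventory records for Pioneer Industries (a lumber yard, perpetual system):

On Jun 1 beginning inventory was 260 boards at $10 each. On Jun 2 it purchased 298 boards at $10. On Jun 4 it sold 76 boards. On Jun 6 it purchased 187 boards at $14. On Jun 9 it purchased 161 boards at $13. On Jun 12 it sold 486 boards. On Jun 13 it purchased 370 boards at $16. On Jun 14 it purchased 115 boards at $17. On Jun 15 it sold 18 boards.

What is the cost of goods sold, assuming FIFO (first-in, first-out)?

COGS = $5,888

Jun 4, 76 sold [FIFO — oldest first]: 76 @ $10 = $760
Jun 12, 486 sold [FIFO — oldest first]: 184 @ $10 + 298 @ $10 + 4 @ $14 = $4,876
Jun 15, 18 sold [FIFO — oldest first]: 18 @ $14 = $252
Total COGS = $760 + $4,876 + $252 = $5,888
Ending inventory: 165 @ $14 + 161 @ $13 + 370 @ $16 + 115 @ $17 = $12,278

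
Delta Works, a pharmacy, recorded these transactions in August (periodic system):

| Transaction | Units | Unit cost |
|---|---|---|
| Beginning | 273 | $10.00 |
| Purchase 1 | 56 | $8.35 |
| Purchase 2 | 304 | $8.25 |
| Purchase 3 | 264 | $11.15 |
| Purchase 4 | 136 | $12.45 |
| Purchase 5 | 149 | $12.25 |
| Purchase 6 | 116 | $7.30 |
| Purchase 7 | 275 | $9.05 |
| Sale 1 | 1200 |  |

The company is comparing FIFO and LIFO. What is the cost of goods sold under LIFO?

FIFO COGS: 273 @ $10.00 + 56 @ $8.35 + 304 @ $8.25 + 264 @ $11.15 + 136 @ $12.45 + 149 @ $12.25 + 18 @ $7.30 = $12,299.05
LIFO COGS: 275 @ $9.05 + 116 @ $7.30 + 149 @ $12.25 + 136 @ $12.45 + 264 @ $11.15 + 260 @ $8.25 = $11,942.60

COGS = $11,942.60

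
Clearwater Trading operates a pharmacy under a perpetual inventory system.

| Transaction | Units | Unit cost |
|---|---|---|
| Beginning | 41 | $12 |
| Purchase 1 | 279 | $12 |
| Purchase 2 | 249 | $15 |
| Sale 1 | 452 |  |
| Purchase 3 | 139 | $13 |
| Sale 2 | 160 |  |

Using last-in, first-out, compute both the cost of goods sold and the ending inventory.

Sale 1 (452) [LIFO — newest first]: 249 @ $15 + 203 @ $12 = $6,171
Sale 2 (160) [LIFO — newest first]: 139 @ $13 + 21 @ $12 = $2,059
Total COGS = $6,171 + $2,059 = $8,230
Ending inventory: 41 @ $12 + 55 @ $12 = $1,152

COGS = $8,230; ending inventory = $1,152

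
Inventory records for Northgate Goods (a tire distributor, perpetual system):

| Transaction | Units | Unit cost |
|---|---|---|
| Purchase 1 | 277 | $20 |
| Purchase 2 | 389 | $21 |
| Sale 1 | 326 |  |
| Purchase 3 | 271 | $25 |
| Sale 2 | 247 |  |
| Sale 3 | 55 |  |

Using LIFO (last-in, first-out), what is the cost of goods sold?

Sale 1 (326) [LIFO — newest first]: 326 @ $21 = $6,846
Sale 2 (247) [LIFO — newest first]: 247 @ $25 = $6,175
Sale 3 (55) [LIFO — newest first]: 24 @ $25 + 31 @ $21 = $1,251
Total COGS = $6,846 + $6,175 + $1,251 = $14,272
Ending inventory: 277 @ $20 + 32 @ $21 = $6,212
Check: goods available $20,484 = COGS $14,272 + ending $6,212

COGS = $14,272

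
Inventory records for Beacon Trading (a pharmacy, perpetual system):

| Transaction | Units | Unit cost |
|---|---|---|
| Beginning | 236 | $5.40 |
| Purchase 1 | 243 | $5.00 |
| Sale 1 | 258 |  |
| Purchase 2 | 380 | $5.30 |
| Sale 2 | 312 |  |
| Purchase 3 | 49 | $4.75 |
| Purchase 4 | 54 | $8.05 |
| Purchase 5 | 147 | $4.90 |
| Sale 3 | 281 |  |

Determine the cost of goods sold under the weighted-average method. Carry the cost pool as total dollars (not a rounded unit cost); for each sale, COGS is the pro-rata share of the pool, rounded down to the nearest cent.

COGS = $4,498.94

After Beginning: 236 on hand, pool $1,274.40 (≈ $5.4000 each)
After Purchase 1: 479 on hand, pool $2,489.40 (≈ $5.1971 each)
Sale 1, sell 258: 258/479 × $2,489.40 → $1,340.84
After Purchase 2: 601 on hand, pool $3,162.56 (≈ $5.2622 each)
Sale 2, sell 312: 312/601 × $3,162.56 → $1,641.79
After Purchase 3: 338 on hand, pool $1,753.52 (≈ $5.1879 each)
After Purchase 4: 392 on hand, pool $2,188.22 (≈ $5.5822 each)
After Purchase 5: 539 on hand, pool $2,908.52 (≈ $5.3961 each)
Sale 3, sell 281: 281/539 × $2,908.52 → $1,516.31
Total COGS = $1,340.84 + $1,641.79 + $1,516.31 = $4,498.94
Ending inventory (cost pool remaining) = $1,392.21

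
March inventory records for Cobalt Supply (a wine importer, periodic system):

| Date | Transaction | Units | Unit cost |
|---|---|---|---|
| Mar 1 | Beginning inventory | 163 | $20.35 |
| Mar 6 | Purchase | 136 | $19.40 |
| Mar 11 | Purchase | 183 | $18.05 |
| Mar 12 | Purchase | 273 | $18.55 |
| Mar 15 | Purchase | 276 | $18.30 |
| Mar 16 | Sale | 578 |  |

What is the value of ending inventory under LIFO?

Ending inventory = $8,735.15

Mar 16, 578 sold [LIFO — newest first]: 276 @ $18.30 + 273 @ $18.55 + 29 @ $18.05 = $10,638.40
Ending inventory: 163 @ $20.35 + 136 @ $19.40 + 154 @ $18.05 = $8,735.15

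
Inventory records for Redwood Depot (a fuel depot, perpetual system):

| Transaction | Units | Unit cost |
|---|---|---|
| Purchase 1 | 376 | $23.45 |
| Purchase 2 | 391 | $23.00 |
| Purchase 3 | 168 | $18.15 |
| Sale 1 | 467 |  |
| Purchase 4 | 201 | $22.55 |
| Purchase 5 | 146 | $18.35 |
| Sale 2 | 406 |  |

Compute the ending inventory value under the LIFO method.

Sale 1 (467) [LIFO — newest first]: 168 @ $18.15 + 299 @ $23.00 = $9,926.20
Sale 2 (406) [LIFO — newest first]: 146 @ $18.35 + 201 @ $22.55 + 59 @ $23.00 = $8,568.65
Total COGS = $9,926.20 + $8,568.65 = $18,494.85
Ending inventory: 376 @ $23.45 + 33 @ $23.00 = $9,576.20
Check: goods available $28,071.05 = COGS $18,494.85 + ending $9,576.20

Ending inventory = $9,576.20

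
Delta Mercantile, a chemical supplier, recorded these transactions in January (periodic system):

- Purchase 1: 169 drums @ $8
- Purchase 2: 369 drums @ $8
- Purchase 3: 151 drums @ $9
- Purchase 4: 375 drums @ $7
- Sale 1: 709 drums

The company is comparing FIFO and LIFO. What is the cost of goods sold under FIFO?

COGS = $5,803

FIFO COGS: 169 @ $8 + 369 @ $8 + 151 @ $9 + 20 @ $7 = $5,803
LIFO COGS: 375 @ $7 + 151 @ $9 + 183 @ $8 = $5,448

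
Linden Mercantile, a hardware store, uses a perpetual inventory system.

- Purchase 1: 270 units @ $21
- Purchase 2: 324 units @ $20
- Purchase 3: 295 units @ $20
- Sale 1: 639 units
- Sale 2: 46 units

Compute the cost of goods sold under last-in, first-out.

Sale 1 (639) [LIFO — newest first]: 295 @ $20 + 324 @ $20 + 20 @ $21 = $12,800
Sale 2 (46) [LIFO — newest first]: 46 @ $21 = $966
Total COGS = $12,800 + $966 = $13,766
Ending inventory: 204 @ $21 = $4,284

COGS = $13,766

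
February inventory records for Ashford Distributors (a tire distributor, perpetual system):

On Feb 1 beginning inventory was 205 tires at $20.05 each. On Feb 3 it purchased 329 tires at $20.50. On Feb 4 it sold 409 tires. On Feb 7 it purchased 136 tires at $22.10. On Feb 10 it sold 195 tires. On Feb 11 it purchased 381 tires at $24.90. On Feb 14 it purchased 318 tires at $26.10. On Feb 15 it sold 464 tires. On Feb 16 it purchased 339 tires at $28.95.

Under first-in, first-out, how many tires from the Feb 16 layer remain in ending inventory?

339

Feb 4, 409 sold [FIFO — oldest first]: 205 @ $20.05 + 204 @ $20.50 = $8,292.25
Feb 10, 195 sold [FIFO — oldest first]: 125 @ $20.50 + 70 @ $22.10 = $4,109.50
Feb 15, 464 sold [FIFO — oldest first]: 66 @ $22.10 + 381 @ $24.90 + 17 @ $26.10 = $11,389.20
Total COGS = $8,292.25 + $4,109.50 + $11,389.20 = $23,790.95
Ending inventory: 301 @ $26.10 + 339 @ $28.95 = $17,670.15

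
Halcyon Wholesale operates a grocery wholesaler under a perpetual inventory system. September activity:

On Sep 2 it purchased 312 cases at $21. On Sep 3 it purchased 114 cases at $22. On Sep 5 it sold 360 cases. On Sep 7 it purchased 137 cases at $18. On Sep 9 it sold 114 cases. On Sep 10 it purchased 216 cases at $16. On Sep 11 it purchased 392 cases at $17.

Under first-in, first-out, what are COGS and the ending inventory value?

Sep 5, 360 sold [FIFO — oldest first]: 312 @ $21 + 48 @ $22 = $7,608
Sep 9, 114 sold [FIFO — oldest first]: 66 @ $22 + 48 @ $18 = $2,316
Total COGS = $7,608 + $2,316 = $9,924
Ending inventory: 89 @ $18 + 216 @ $16 + 392 @ $17 = $11,722

COGS = $9,924; ending inventory = $11,722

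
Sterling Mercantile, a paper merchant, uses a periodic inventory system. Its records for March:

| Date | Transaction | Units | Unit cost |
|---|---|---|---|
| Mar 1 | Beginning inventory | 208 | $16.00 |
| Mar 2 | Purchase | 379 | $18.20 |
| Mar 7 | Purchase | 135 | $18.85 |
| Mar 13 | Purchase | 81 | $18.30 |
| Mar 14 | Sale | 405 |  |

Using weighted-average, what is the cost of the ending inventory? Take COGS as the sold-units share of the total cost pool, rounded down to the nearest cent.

Mar 14, sell 405: 405/803 × $14,252.85 → $7,188.54
Ending inventory (cost pool remaining) = $7,064.31

Ending inventory = $7,064.31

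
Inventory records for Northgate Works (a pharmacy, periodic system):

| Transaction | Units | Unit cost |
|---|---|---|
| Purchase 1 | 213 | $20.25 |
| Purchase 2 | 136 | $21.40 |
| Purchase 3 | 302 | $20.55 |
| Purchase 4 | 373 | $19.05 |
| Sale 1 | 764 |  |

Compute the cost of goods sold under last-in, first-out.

COGS = $15,216.35

Sale 1 (764) [LIFO — newest first]: 373 @ $19.05 + 302 @ $20.55 + 89 @ $21.40 = $15,216.35
Ending inventory: 213 @ $20.25 + 47 @ $21.40 = $5,319.05
Check: goods available $20,535.40 = COGS $15,216.35 + ending $5,319.05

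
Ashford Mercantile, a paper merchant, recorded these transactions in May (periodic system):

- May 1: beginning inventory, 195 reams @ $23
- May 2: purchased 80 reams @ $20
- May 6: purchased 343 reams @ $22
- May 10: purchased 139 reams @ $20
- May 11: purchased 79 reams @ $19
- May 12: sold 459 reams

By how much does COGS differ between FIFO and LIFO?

FIFO COGS: 195 @ $23 + 80 @ $20 + 184 @ $22 = $10,133
LIFO COGS: 79 @ $19 + 139 @ $20 + 241 @ $22 = $9,583
Difference = |$10,133 − $9,583| = $550

$550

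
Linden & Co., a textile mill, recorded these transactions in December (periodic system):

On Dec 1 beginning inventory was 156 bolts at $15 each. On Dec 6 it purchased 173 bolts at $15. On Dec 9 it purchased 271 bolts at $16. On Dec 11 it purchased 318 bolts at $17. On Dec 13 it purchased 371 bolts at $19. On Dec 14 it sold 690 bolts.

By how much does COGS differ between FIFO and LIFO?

$1,670

FIFO COGS: 156 @ $15 + 173 @ $15 + 271 @ $16 + 90 @ $17 = $10,801
LIFO COGS: 371 @ $19 + 318 @ $17 + 1 @ $16 = $12,471
Difference = |$10,801 − $12,471| = $1,670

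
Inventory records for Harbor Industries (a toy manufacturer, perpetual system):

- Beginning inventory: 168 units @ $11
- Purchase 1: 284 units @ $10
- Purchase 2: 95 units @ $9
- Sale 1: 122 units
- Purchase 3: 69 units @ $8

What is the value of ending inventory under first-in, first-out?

Sale 1 (122) [FIFO — oldest first]: 122 @ $11 = $1,342
Ending inventory: 46 @ $11 + 284 @ $10 + 95 @ $9 + 69 @ $8 = $4,753
Check: goods available $6,095 = COGS $1,342 + ending $4,753

Ending inventory = $4,753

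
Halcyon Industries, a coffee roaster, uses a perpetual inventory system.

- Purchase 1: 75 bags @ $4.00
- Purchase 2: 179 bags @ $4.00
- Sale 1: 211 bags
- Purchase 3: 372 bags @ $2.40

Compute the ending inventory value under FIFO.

Ending inventory = $1,064.80

Sale 1 (211) [FIFO — oldest first]: 75 @ $4.00 + 136 @ $4.00 = $844.00
Ending inventory: 43 @ $4.00 + 372 @ $2.40 = $1,064.80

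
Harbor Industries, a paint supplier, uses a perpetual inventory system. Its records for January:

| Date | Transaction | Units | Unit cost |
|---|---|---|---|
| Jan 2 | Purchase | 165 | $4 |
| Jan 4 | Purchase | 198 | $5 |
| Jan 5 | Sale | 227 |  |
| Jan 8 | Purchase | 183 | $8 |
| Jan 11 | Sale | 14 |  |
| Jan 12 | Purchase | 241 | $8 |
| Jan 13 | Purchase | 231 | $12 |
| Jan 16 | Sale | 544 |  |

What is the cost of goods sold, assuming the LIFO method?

COGS = $6,494

Jan 5, 227 sold [LIFO — newest first]: 198 @ $5 + 29 @ $4 = $1,106
Jan 11, 14 sold [LIFO — newest first]: 14 @ $8 = $112
Jan 16, 544 sold [LIFO — newest first]: 231 @ $12 + 241 @ $8 + 72 @ $8 = $5,276
Total COGS = $1,106 + $112 + $5,276 = $6,494
Ending inventory: 136 @ $4 + 97 @ $8 = $1,320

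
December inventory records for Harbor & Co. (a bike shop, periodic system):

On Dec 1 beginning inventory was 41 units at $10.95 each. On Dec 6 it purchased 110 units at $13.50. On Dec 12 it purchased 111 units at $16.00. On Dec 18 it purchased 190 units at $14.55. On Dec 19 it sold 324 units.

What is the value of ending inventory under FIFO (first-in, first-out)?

Dec 19, 324 sold [FIFO — oldest first]: 41 @ $10.95 + 110 @ $13.50 + 111 @ $16.00 + 62 @ $14.55 = $4,612.05
Ending inventory: 128 @ $14.55 = $1,862.40

Ending inventory = $1,862.40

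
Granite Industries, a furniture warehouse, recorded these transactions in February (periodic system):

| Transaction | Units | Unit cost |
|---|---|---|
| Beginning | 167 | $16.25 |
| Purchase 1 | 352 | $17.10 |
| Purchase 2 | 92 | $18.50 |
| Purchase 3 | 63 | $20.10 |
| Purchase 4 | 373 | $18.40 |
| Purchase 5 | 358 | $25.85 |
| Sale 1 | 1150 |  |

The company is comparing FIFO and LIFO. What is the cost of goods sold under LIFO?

COGS = $23,600.20

FIFO COGS: 167 @ $16.25 + 352 @ $17.10 + 92 @ $18.50 + 63 @ $20.10 + 373 @ $18.40 + 103 @ $25.85 = $21,227.00
LIFO COGS: 358 @ $25.85 + 373 @ $18.40 + 63 @ $20.10 + 92 @ $18.50 + 264 @ $17.10 = $23,600.20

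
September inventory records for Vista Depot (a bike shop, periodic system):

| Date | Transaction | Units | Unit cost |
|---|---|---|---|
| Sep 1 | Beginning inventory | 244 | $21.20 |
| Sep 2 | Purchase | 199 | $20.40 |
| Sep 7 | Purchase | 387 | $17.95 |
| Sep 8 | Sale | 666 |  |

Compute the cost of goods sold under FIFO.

COGS = $13,235.25

Sep 8, 666 sold [FIFO — oldest first]: 244 @ $21.20 + 199 @ $20.40 + 223 @ $17.95 = $13,235.25
Ending inventory: 164 @ $17.95 = $2,943.80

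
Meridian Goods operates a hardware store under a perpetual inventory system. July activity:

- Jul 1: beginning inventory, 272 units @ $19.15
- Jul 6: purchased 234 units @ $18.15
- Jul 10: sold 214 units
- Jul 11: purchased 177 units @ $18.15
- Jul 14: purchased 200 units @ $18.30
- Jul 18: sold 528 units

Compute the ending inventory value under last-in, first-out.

Ending inventory = $2,700.15

Jul 10, 214 sold [LIFO — newest first]: 214 @ $18.15 = $3,884.10
Jul 18, 528 sold [LIFO — newest first]: 200 @ $18.30 + 177 @ $18.15 + 20 @ $18.15 + 131 @ $19.15 = $9,744.20
Total COGS = $3,884.10 + $9,744.20 = $13,628.30
Ending inventory: 141 @ $19.15 = $2,700.15
Check: goods available $16,328.45 = COGS $13,628.30 + ending $2,700.15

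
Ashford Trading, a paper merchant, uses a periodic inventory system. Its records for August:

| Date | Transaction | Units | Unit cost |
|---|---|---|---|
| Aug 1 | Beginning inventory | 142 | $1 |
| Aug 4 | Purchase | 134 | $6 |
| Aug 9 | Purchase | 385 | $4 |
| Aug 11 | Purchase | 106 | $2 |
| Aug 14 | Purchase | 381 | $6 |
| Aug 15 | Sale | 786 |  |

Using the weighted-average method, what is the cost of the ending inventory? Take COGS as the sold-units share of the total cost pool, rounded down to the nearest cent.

Aug 15, sell 786: 786/1148 × $4,984.00 → $3,412.39
Ending inventory (cost pool remaining) = $1,571.61
Check: goods available $4,984.00 = COGS $3,412.39 + ending $1,571.61

Ending inventory = $1,571.61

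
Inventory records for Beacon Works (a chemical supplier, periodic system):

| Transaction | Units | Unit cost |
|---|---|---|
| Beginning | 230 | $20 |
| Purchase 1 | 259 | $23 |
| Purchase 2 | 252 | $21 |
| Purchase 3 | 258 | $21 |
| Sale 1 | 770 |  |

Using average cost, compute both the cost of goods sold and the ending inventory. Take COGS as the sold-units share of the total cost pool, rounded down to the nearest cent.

COGS = $16,391.98; ending inventory = $4,875.02

Sale 1, sell 770: 770/999 × $21,267.00 → $16,391.98
Ending inventory (cost pool remaining) = $4,875.02
Check: goods available $21,267.00 = COGS $16,391.98 + ending $4,875.02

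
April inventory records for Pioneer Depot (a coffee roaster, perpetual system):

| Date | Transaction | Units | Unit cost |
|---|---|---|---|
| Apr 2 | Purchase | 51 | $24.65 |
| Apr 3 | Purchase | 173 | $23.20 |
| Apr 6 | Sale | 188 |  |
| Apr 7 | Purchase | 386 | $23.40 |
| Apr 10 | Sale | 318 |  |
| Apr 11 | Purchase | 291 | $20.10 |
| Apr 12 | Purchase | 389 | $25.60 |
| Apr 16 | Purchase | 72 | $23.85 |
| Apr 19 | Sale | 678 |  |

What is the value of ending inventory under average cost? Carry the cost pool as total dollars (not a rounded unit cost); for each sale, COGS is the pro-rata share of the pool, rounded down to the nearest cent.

After Apr 2: 51 on hand, pool $1,257.15 (≈ $24.6500 each)
After Apr 3: 224 on hand, pool $5,270.75 (≈ $23.5301 each)
Apr 6, sell 188: 188/224 × $5,270.75 → $4,423.66
After Apr 7: 422 on hand, pool $9,879.49 (≈ $23.4111 each)
Apr 10, sell 318: 318/422 × $9,879.49 → $7,444.73
After Apr 11: 395 on hand, pool $8,283.86 (≈ $20.9718 each)
After Apr 12: 784 on hand, pool $18,242.26 (≈ $23.2682 each)
After Apr 16: 856 on hand, pool $19,959.46 (≈ $23.3171 each)
Apr 19, sell 678: 678/856 × $19,959.46 → $15,809.01
Total COGS = $4,423.66 + $7,444.73 + $15,809.01 = $27,677.40
Ending inventory (cost pool remaining) = $4,150.45
Check: goods available $31,827.85 = COGS $27,677.40 + ending $4,150.45

Ending inventory = $4,150.45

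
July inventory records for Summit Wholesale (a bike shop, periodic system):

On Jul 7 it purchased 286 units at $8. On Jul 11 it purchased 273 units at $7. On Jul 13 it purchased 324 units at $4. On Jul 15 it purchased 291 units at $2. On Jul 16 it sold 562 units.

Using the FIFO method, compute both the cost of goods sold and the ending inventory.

COGS = $4,211; ending inventory = $1,866

Jul 16, 562 sold [FIFO — oldest first]: 286 @ $8 + 273 @ $7 + 3 @ $4 = $4,211
Ending inventory: 321 @ $4 + 291 @ $2 = $1,866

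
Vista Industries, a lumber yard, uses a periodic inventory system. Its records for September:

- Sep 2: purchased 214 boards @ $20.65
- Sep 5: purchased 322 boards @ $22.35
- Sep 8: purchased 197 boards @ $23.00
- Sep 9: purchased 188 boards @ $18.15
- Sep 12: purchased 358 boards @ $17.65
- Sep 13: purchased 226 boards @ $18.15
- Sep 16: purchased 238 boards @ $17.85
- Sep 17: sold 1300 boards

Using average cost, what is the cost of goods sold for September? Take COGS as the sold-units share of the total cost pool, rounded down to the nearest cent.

Sep 17, sell 1300: 1300/1743 × $34,227.90 → $25,528.55
Ending inventory (cost pool remaining) = $8,699.35

COGS = $25,528.55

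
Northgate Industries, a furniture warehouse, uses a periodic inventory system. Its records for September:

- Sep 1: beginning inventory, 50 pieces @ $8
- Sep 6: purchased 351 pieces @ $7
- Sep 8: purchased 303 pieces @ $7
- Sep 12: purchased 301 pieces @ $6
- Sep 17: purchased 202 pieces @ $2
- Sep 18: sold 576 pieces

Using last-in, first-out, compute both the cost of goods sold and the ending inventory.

COGS = $2,721; ending inventory = $4,467

Sep 18, 576 sold [LIFO — newest first]: 202 @ $2 + 301 @ $6 + 73 @ $7 = $2,721
Ending inventory: 50 @ $8 + 351 @ $7 + 230 @ $7 = $4,467
Check: goods available $7,188 = COGS $2,721 + ending $4,467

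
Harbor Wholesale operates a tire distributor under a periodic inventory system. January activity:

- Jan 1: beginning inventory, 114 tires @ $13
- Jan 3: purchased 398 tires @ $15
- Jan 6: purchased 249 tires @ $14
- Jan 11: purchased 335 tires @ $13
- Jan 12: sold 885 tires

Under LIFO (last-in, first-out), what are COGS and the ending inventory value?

Jan 12, 885 sold [LIFO — newest first]: 335 @ $13 + 249 @ $14 + 301 @ $15 = $12,356
Ending inventory: 114 @ $13 + 97 @ $15 = $2,937

COGS = $12,356; ending inventory = $2,937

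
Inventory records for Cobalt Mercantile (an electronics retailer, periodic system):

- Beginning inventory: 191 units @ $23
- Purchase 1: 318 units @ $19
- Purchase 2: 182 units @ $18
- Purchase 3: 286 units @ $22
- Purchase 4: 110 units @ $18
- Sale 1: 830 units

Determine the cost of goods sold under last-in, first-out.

Sale 1 (830) [LIFO — newest first]: 110 @ $18 + 286 @ $22 + 182 @ $18 + 252 @ $19 = $16,336
Ending inventory: 191 @ $23 + 66 @ $19 = $5,647

COGS = $16,336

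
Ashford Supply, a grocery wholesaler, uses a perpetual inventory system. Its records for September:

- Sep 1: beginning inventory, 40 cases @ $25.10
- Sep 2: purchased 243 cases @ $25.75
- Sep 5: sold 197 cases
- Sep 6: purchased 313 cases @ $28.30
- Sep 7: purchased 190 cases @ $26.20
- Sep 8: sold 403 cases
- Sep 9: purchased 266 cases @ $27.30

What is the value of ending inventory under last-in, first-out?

Sep 5, 197 sold [LIFO — newest first]: 197 @ $25.75 = $5,072.75
Sep 8, 403 sold [LIFO — newest first]: 190 @ $26.20 + 213 @ $28.30 = $11,005.90
Total COGS = $5,072.75 + $11,005.90 = $16,078.65
Ending inventory: 40 @ $25.10 + 46 @ $25.75 + 100 @ $28.30 + 266 @ $27.30 = $12,280.30

Ending inventory = $12,280.30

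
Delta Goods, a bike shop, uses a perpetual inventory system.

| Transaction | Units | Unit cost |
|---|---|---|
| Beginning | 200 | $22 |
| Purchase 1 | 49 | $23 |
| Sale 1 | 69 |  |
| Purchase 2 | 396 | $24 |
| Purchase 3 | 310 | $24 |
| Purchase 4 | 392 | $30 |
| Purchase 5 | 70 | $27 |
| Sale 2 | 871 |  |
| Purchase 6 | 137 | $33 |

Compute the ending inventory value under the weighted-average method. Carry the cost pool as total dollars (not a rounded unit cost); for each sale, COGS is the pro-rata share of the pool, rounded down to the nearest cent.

After Beginning: 200 on hand, pool $4,400.00 (≈ $22.0000 each)
After Purchase 1: 249 on hand, pool $5,527.00 (≈ $22.1968 each)
Sale 1, sell 69: 69/249 × $5,527.00 → $1,531.57
After Purchase 2: 576 on hand, pool $13,499.43 (≈ $23.4365 each)
After Purchase 3: 886 on hand, pool $20,939.43 (≈ $23.6337 each)
After Purchase 4: 1278 on hand, pool $32,699.43 (≈ $25.5864 each)
After Purchase 5: 1348 on hand, pool $34,589.43 (≈ $25.6598 each)
Sale 2, sell 871: 871/1348 × $34,589.43 → $22,349.69
After Purchase 6: 614 on hand, pool $16,760.74 (≈ $27.2976 each)
Total COGS = $1,531.57 + $22,349.69 = $23,881.26
Ending inventory (cost pool remaining) = $16,760.74
Check: goods available $40,642.00 = COGS $23,881.26 + ending $16,760.74

Ending inventory = $16,760.74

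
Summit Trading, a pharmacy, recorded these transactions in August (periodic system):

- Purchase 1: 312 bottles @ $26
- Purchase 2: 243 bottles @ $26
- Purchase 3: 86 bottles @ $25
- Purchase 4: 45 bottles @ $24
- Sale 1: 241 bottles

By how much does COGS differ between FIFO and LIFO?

FIFO COGS: 241 @ $26 = $6,266
LIFO COGS: 45 @ $24 + 86 @ $25 + 110 @ $26 = $6,090
Difference = |$6,266 − $6,090| = $176

$176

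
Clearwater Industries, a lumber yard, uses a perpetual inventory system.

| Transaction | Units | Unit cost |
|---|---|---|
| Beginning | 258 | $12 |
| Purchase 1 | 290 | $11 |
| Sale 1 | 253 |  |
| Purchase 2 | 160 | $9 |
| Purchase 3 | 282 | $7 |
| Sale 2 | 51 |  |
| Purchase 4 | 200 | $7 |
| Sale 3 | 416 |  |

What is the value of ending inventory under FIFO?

Sale 1 (253) [FIFO — oldest first]: 253 @ $12 = $3,036
Sale 2 (51) [FIFO — oldest first]: 5 @ $12 + 46 @ $11 = $566
Sale 3 (416) [FIFO — oldest first]: 244 @ $11 + 160 @ $9 + 12 @ $7 = $4,208
Total COGS = $3,036 + $566 + $4,208 = $7,810
Ending inventory: 270 @ $7 + 200 @ $7 = $3,290

Ending inventory = $3,290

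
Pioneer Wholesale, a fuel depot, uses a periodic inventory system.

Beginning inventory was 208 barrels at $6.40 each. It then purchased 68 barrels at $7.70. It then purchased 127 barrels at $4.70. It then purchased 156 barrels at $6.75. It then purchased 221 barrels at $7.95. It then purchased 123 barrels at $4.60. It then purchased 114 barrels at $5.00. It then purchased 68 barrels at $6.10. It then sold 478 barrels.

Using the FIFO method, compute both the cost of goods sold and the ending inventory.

COGS = $2,957.95; ending inventory = $3,854.30

Sale 1 (478) [FIFO — oldest first]: 208 @ $6.40 + 68 @ $7.70 + 127 @ $4.70 + 75 @ $6.75 = $2,957.95
Ending inventory: 81 @ $6.75 + 221 @ $7.95 + 123 @ $4.60 + 114 @ $5.00 + 68 @ $6.10 = $3,854.30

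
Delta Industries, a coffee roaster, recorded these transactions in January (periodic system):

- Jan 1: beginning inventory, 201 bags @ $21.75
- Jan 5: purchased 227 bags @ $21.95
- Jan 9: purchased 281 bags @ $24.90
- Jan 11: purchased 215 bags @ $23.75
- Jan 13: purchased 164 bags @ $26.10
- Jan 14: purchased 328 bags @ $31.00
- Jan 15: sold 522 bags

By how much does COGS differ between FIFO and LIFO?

$3,465.90

FIFO COGS: 201 @ $21.75 + 227 @ $21.95 + 94 @ $24.90 = $11,695.00
LIFO COGS: 328 @ $31.00 + 164 @ $26.10 + 30 @ $23.75 = $15,160.90
Difference = |$11,695.00 − $15,160.90| = $3,465.90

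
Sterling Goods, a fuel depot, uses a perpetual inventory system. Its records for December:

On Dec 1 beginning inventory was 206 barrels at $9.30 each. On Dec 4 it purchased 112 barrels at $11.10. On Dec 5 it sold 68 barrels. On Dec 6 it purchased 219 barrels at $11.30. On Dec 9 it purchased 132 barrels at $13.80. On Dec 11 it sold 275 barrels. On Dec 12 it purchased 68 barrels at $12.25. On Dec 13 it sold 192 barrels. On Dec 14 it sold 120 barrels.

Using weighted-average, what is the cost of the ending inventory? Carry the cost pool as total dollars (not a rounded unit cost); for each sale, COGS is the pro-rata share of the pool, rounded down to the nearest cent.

Ending inventory = $938.75

After Dec 1: 206 on hand, pool $1,915.80 (≈ $9.3000 each)
After Dec 4: 318 on hand, pool $3,159.00 (≈ $9.9340 each)
Dec 5, sell 68: 68/318 × $3,159.00 → $675.50
After Dec 6: 469 on hand, pool $4,958.20 (≈ $10.5719 each)
After Dec 9: 601 on hand, pool $6,779.80 (≈ $11.2809 each)
Dec 11, sell 275: 275/601 × $6,779.80 → $3,102.23
After Dec 12: 394 on hand, pool $4,510.57 (≈ $11.4481 each)
Dec 13, sell 192: 192/394 × $4,510.57 → $2,198.04
Dec 14, sell 120: 120/202 × $2,312.53 → $1,373.78
Total COGS = $675.50 + $3,102.23 + $2,198.04 + $1,373.78 = $7,349.55
Ending inventory (cost pool remaining) = $938.75
Check: goods available $8,288.30 = COGS $7,349.55 + ending $938.75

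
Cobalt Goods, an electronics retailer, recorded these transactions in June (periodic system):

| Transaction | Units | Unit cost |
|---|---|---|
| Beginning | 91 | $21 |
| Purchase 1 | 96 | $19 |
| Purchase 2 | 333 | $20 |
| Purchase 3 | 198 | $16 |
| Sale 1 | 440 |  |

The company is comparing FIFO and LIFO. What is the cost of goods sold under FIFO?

COGS = $8,795

FIFO COGS: 91 @ $21 + 96 @ $19 + 253 @ $20 = $8,795
LIFO COGS: 198 @ $16 + 242 @ $20 = $8,008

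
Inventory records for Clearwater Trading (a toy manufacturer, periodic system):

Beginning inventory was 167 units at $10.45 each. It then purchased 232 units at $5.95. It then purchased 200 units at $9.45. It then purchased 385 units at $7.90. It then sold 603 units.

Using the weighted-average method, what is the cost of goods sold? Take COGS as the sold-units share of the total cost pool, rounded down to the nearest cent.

Sale 1, sell 603: 603/984 × $8,057.05 → $4,937.39
Ending inventory (cost pool remaining) = $3,119.66

COGS = $4,937.39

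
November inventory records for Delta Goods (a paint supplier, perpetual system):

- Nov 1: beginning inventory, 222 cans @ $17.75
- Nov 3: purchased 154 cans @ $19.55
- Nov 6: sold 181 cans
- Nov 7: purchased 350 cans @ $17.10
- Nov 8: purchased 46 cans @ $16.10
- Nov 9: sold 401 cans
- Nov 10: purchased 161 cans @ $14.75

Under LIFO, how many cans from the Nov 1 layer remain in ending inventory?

Nov 6, 181 sold [LIFO — newest first]: 154 @ $19.55 + 27 @ $17.75 = $3,489.95
Nov 9, 401 sold [LIFO — newest first]: 46 @ $16.10 + 350 @ $17.10 + 5 @ $17.75 = $6,814.35
Total COGS = $3,489.95 + $6,814.35 = $10,304.30
Ending inventory: 190 @ $17.75 + 161 @ $14.75 = $5,747.25
Check: goods available $16,051.55 = COGS $10,304.30 + ending $5,747.25

190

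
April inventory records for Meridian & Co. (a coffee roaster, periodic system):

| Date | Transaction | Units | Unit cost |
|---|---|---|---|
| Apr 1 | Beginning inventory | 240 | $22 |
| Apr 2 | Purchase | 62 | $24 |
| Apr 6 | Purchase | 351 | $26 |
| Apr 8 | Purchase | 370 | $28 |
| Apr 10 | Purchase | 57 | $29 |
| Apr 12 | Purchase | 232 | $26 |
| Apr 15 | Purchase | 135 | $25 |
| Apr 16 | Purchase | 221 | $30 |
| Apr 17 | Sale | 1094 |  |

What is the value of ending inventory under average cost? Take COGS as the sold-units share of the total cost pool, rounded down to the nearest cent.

Ending inventory = $15,122.22

Apr 17, sell 1094: 1094/1668 × $43,944.00 → $28,821.78
Ending inventory (cost pool remaining) = $15,122.22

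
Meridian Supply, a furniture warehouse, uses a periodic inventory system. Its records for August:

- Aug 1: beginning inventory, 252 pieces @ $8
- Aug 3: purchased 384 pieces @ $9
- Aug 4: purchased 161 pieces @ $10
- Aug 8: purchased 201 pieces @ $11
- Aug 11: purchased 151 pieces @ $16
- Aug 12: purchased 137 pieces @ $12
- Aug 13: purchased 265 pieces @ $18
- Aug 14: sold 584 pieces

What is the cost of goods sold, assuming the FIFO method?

Aug 14, 584 sold [FIFO — oldest first]: 252 @ $8 + 332 @ $9 = $5,004
Ending inventory: 52 @ $9 + 161 @ $10 + 201 @ $11 + 151 @ $16 + 137 @ $12 + 265 @ $18 = $13,119
Check: goods available $18,123 = COGS $5,004 + ending $13,119

COGS = $5,004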